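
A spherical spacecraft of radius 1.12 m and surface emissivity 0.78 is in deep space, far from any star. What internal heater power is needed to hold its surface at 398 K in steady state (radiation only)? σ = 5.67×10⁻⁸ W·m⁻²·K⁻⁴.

P = εσ·4πr²·T⁴.
4πr² = 15.76 m²; T⁴ = 2.509×10¹⁰ K⁴.
P = 0.78·5.67×10⁻⁸·15.76·2.509×10¹⁰.

P ≈ 17500 W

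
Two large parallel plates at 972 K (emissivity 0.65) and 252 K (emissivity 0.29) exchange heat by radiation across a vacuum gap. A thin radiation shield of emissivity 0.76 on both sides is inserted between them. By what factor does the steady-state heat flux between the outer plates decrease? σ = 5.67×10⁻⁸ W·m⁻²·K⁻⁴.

factor ≈ 1.41

Without shield: q₀ = σΔ(T⁴)/(1/ε₁+1/ε₂−1) with denominator 3.987.
With shield the two gaps are in series; the resistances add: (1/ε₁+1/ε_s−1)+(1/ε_s+1/ε₂−1) = 1.854+3.764 = 5.618.
Heat-flux ratio q₀/q = 5.618/3.987.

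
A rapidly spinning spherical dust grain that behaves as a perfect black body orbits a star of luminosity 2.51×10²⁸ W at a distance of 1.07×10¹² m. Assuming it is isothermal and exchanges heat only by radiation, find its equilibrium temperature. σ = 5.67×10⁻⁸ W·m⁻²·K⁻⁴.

First find the stellar flux at distance d: S = L/(4πd²) = 2.51×10²⁸/(4π·(1.07×10¹²)²) = 1745 W/m².
For an isothermal sphere, absorbed (1−a)S·πr² = emitted σ·4πr²·T⁴, so T⁴ = (1−a)S/(4σ).
T⁴ = 1.00·1745/(4·5.67×10⁻⁸) = 7.692×10⁹ K⁴.

T ≈ 296 K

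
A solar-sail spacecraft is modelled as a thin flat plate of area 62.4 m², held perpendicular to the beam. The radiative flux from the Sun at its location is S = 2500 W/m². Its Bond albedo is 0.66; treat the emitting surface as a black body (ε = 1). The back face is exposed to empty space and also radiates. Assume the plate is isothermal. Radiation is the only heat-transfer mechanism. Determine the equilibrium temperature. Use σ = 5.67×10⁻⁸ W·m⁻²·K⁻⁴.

T ≈ 294 K

At equilibrium, absorbed power = emitted power.
Absorbing cross-section = A = 62.40 m²; emitting surface = 2A = 124.8 m² (ratio 2).
(1−a)S·A_cross = εσ·A_surf·T⁴  ⇒  T⁴ = (1−a)S/(2σ).
T⁴ = 0.340·2500/(2·5.67×10⁻⁸) = 7.496×10⁹ K⁴.
T = (7.496×10⁹)^(1/4).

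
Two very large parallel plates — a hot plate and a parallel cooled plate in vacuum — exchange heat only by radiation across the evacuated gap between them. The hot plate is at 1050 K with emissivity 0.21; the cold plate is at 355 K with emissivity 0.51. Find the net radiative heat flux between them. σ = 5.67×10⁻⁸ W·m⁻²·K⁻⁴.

q ≈ 11900 W/m²

For two infinite grey parallel plates, q = σ(T₁⁴ − T₂⁴)/(1/ε₁ + 1/ε₂ − 1).
T₁⁴ − T₂⁴ = 1.216×10¹² − 1.588×10¹⁰ = 1.200×10¹² K⁴.
1/ε₁ + 1/ε₂ − 1 = 4.762 + 1.961 − 1 = 5.723.
q = 5.67×10⁻⁸ × 1.200×10¹² / 5.723.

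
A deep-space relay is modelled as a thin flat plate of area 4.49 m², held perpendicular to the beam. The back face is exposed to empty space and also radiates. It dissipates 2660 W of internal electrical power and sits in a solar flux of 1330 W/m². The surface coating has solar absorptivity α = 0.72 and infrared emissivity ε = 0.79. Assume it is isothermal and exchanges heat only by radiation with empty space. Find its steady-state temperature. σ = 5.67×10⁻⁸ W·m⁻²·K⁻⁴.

T ≈ 363 K

At steady state, absorbed solar power + internal power = radiated power.
Absorbed: α·S·A_cross = 0.72·1330·4.490 = 4300 W (cross-section A).
Total input = 4300 + 2660 = 6960 W.
Radiated: εσ·A_surf·T⁴ with A_surf = 2A = 8.980 m².
T⁴ = 6960/(0.79·5.67×10⁻⁸·8.980) = 1.730×10¹⁰ K⁴.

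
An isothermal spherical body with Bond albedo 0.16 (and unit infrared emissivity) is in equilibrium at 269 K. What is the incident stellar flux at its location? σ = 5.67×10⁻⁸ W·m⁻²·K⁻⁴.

(1−a)S·πr² = σ·4πr²·T⁴ ⇒ S = 4σT⁴/(1−a).
S = 4·5.67×10⁻⁸·5.236×10⁹/0.840.

S ≈ 1410 W/m²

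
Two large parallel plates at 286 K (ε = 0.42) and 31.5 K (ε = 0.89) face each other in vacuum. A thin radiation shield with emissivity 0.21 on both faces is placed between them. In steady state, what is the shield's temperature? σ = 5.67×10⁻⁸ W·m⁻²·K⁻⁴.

In steady state the net flux on the hot side equals that on the cold side.
σ(T₁⁴−T_s⁴)/D₁ = σ(T_s⁴−T₂⁴)/D₂, with D₁ = 1/ε₁+1/ε_s−1 = 6.143, D₂ = 1/ε_s+1/ε₂−1 = 4.886.
Solve for T_s⁴: T_s⁴ = (D₂·T₁⁴ + D₁·T₂⁴)/(D₁+D₂) = 2.964×10⁹ K⁴.

T_s ≈ 233 K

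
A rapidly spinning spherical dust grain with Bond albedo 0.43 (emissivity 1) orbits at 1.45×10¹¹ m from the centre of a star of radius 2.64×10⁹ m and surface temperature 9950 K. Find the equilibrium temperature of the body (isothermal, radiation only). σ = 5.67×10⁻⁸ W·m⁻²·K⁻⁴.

T ≈ 825 K

The star's surface emits σT_*⁴; at distance d the flux is S = σT_*⁴(R_*/d)².
S = 5.67×10⁻⁸·(9950)⁴·(2.64×10⁹/1.45×10¹¹)² = 1.842×10⁵ W/m².
For an isothermal sphere T⁴ = (1−a)S/(4σ) = 4.630×10¹¹ K⁴.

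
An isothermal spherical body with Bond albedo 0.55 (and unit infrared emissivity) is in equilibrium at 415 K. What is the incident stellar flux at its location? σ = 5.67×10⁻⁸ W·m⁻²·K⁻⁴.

S ≈ 14900 W/m²

(1−a)S·πr² = σ·4πr²·T⁴ ⇒ S = 4σT⁴/(1−a).
S = 4·5.67×10⁻⁸·2.966×10¹⁰/0.450.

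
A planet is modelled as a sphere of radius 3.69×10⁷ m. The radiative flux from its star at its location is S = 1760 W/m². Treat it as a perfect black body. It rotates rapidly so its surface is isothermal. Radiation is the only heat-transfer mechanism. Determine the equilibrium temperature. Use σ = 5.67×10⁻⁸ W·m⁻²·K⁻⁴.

T ≈ 297 K

At equilibrium, absorbed power = emitted power.
Absorbing cross-section = πr² = 4.278×10¹⁵ m²; emitting surface = 4πr² = 1.711×10¹⁶ m² (ratio 4).
S·A_cross = εσ·A_surf·T⁴  ⇒  T⁴ = S/(4σ).
T⁴ = 1.00·1760/(4·5.67×10⁻⁸) = 7.760×10⁹ K⁴.
T = (7.760×10⁹)^(1/4).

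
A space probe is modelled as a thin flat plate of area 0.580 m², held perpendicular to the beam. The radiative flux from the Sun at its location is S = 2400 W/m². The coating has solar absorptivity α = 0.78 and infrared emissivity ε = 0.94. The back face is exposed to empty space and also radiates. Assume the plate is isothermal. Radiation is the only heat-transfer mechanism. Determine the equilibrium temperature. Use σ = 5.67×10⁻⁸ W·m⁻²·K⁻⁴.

At equilibrium, absorbed power = emitted power.
Absorbing cross-section = A = 0.5800 m²; emitting surface = 2A = 1.160 m² (ratio 2).
αS·A_cross = εσ·A_surf·T⁴  ⇒  T⁴ = αS/(ε·2σ).
T⁴ = 0.780·2400/(0.94·2·5.67×10⁻⁸) = 1.756×10¹⁰ K⁴.
T = (1.756×10¹⁰)^(1/4).

T ≈ 364 K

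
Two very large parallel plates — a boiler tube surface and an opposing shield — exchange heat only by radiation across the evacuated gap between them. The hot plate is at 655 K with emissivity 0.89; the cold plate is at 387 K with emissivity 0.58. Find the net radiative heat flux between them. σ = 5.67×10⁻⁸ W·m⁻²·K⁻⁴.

q ≈ 4960 W/m²

For two infinite grey parallel plates, q = σ(T₁⁴ − T₂⁴)/(1/ε₁ + 1/ε₂ − 1).
T₁⁴ − T₂⁴ = 1.841×10¹¹ − 2.243×10¹⁰ = 1.616×10¹¹ K⁴.
1/ε₁ + 1/ε₂ − 1 = 1.124 + 1.724 − 1 = 1.848.
q = 5.67×10⁻⁸ × 1.616×10¹¹ / 1.848.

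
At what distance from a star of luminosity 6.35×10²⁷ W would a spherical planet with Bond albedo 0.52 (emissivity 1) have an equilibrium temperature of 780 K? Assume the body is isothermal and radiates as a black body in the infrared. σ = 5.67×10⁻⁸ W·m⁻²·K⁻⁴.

For an isothermal black-emitting sphere, (1−a)S·πr² = σ·4πr²·T⁴ ⇒ S = 4σT⁴/(1−a).
S = 4·5.67×10⁻⁸·(780)⁴/0.480 = 1.749×10⁵ W/m².
Flux falls as S = L/(4πd²), so d = √(L/(4πS)) = √(6.35×10²⁷/(4π·1.749×10⁵)).

d ≈ 5.38×10¹⁰ m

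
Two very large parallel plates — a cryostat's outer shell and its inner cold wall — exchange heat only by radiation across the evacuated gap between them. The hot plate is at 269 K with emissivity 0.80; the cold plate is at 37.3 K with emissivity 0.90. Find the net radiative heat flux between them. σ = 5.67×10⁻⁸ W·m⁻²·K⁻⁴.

q ≈ 218 W/m²

For two infinite grey parallel plates, q = σ(T₁⁴ − T₂⁴)/(1/ε₁ + 1/ε₂ − 1).
T₁⁴ − T₂⁴ = 5.236×10⁹ − 1.936×10⁶ = 5.234×10⁹ K⁴.
1/ε₁ + 1/ε₂ − 1 = 1.250 + 1.111 − 1 = 1.361.
q = 5.67×10⁻⁸ × 5.234×10⁹ / 1.361.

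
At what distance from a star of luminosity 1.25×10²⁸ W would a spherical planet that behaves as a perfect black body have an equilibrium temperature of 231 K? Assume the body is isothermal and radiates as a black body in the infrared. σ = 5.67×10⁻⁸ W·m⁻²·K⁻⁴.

For an isothermal black-emitting sphere, (1−a)S·πr² = σ·4πr²·T⁴ ⇒ S = 4σT⁴/(1−a).
S = 4·5.67×10⁻⁸·(231)⁴/1.00 = 645.8 W/m².
Flux falls as S = L/(4πd²), so d = √(L/(4πS)) = √(1.25×10²⁸/(4π·645.8)).

d ≈ 1.24×10¹² m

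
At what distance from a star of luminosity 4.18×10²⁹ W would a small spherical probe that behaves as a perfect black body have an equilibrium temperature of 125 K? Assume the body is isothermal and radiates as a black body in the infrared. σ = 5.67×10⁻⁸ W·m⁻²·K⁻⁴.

d ≈ 2.45×10¹³ m

For an isothermal black-emitting sphere, (1−a)S·πr² = σ·4πr²·T⁴ ⇒ S = 4σT⁴/(1−a).
S = 4·5.67×10⁻⁸·(125)⁴/1.00 = 55.37 W/m².
Flux falls as S = L/(4πd²), so d = √(L/(4πS)) = √(4.18×10²⁹/(4π·55.37)).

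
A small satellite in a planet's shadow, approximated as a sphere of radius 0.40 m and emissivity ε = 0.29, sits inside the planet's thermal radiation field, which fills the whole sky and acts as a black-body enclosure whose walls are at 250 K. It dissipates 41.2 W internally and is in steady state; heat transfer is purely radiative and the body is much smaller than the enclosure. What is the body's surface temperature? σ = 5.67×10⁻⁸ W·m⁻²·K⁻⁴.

For a small grey body in a large enclosure, net radiated power = εσA(T⁴ − T_w⁴).
Steady state: P = εσA(T⁴ − T_w⁴) with A = 4πr² = 2.011 m².
T⁴ = P/(εσA) + T_w⁴ = 41.2/(0.29·5.67×10⁻⁸·2.011) + (250)⁴
    = 1.246×10⁹ + 3.906×10⁹ = 5.152×10⁹ K⁴.

T ≈ 268 K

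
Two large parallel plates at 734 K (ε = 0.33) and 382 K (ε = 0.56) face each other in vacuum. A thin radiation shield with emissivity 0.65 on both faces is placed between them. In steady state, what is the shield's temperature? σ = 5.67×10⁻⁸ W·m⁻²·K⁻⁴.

T_s ≈ 597 K

In steady state the net flux on the hot side equals that on the cold side.
σ(T₁⁴−T_s⁴)/D₁ = σ(T_s⁴−T₂⁴)/D₂, with D₁ = 1/ε₁+1/ε_s−1 = 3.569, D₂ = 1/ε_s+1/ε₂−1 = 2.324.
Solve for T_s⁴: T_s⁴ = (D₂·T₁⁴ + D₁·T₂⁴)/(D₁+D₂) = 1.274×10¹¹ K⁴.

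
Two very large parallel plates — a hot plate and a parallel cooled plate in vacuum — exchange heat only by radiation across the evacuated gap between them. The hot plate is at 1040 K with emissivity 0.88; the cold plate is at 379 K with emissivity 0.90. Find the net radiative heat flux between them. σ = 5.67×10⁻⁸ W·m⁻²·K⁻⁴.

For two infinite grey parallel plates, q = σ(T₁⁴ − T₂⁴)/(1/ε₁ + 1/ε₂ − 1).
T₁⁴ − T₂⁴ = 1.170×10¹² − 2.063×10¹⁰ = 1.149×10¹² K⁴.
1/ε₁ + 1/ε₂ − 1 = 1.136 + 1.111 − 1 = 1.247.
q = 5.67×10⁻⁸ × 1.149×10¹² / 1.247.

q ≈ 52200 W/m²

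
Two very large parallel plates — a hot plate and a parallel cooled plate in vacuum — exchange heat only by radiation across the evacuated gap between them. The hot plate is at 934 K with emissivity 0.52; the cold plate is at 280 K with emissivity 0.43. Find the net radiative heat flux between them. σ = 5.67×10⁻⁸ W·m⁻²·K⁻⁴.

q ≈ 13200 W/m²

For two infinite grey parallel plates, q = σ(T₁⁴ − T₂⁴)/(1/ε₁ + 1/ε₂ − 1).
T₁⁴ − T₂⁴ = 7.610×10¹¹ − 6.147×10⁹ = 7.549×10¹¹ K⁴.
1/ε₁ + 1/ε₂ − 1 = 1.923 + 2.326 − 1 = 3.249.
q = 5.67×10⁻⁸ × 7.549×10¹¹ / 3.249.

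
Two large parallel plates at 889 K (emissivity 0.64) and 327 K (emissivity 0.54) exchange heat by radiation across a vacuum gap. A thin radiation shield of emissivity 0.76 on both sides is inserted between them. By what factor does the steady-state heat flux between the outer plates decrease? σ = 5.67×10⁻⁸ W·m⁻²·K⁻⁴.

factor ≈ 1.68

Without shield: q₀ = σΔ(T⁴)/(1/ε₁+1/ε₂−1) with denominator 2.414.
With shield the two gaps are in series; the resistances add: (1/ε₁+1/ε_s−1)+(1/ε_s+1/ε₂−1) = 1.878+2.168 = 4.046.
Heat-flux ratio q₀/q = 4.046/2.414.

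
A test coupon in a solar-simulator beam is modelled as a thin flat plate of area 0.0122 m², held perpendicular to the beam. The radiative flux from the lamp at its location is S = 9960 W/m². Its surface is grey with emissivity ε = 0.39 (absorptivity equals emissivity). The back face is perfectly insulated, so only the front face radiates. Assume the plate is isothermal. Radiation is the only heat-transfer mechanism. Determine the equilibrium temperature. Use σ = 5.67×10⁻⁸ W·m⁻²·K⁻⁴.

At equilibrium, absorbed power = emitted power.
Absorbing cross-section = A = 0.01220 m²; emitting surface = A = 0.01220 m² (ratio 1).
εS·A_cross = εσ·A_surf·T⁴  ⇒  T⁴ = S/(1σ)   (ε cancels).
T⁴ = 9960/(1·5.67×10⁻⁸) = 1.757×10¹¹ K⁴.
T = (1.757×10¹¹)^(1/4).

T ≈ 647 K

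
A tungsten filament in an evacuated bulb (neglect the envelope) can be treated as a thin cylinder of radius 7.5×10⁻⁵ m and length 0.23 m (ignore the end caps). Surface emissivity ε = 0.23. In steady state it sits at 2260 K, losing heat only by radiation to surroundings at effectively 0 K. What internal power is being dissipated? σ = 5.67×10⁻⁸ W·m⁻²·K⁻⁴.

P ≈ 36.9 W

Steady state: P = εσA T⁴.
A = 2πrL = 1.084×10⁻⁴ m²; T⁴ = (2260)⁴ = 2.609×10¹³ K⁴.
P = 0.23 × 5.67×10⁻⁸ × 1.084×10⁻⁴ × 2.609×10¹³.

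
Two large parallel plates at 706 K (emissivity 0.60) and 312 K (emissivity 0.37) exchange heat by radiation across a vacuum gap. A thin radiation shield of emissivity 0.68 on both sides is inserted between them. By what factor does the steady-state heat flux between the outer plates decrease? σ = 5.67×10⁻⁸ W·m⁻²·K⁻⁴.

factor ≈ 1.58

Without shield: q₀ = σΔ(T⁴)/(1/ε₁+1/ε₂−1) with denominator 3.369.
With shield the two gaps are in series; the resistances add: (1/ε₁+1/ε_s−1)+(1/ε_s+1/ε₂−1) = 2.137+3.173 = 5.311.
Heat-flux ratio q₀/q = 5.311/3.369.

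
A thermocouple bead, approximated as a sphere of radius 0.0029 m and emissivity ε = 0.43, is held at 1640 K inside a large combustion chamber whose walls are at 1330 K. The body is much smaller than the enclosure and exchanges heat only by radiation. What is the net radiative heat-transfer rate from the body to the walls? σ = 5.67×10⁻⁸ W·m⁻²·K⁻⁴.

For a small grey body in a large enclosure: P_net = εσA(T_body⁴ − T_wall⁴).
A = 4πr² = 1.057×10⁻⁴ m²; T_body⁴ − T_wall⁴ = 7.234×10¹² − 3.129×10¹² = 4.105×10¹² K⁴.
|P_net| = 0.43·5.67×10⁻⁸·1.057×10⁻⁴·4.105×10¹².

P_net ≈ 10.6 W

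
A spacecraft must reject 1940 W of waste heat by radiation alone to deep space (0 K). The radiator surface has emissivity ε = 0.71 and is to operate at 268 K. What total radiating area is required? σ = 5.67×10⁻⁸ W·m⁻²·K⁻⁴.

A ≈ 9.34 m²

P = εσA T⁴ ⇒ A = P/(εσT⁴).
T⁴ = 5.159×10⁹ K⁴.
A = 1940/(0.71 × 5.67×10⁻⁸ × 5.159×10⁹).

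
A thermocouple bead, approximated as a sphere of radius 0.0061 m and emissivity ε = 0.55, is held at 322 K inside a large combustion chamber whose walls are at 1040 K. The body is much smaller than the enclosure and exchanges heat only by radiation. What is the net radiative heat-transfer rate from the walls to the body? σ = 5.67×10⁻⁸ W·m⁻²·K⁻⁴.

For a small grey body in a large enclosure: P_net = εσA(T_body⁴ − T_wall⁴).
A = 4πr² = 4.676×10⁻⁴ m²; T_body⁴ − T_wall⁴ = 1.075×10¹⁰ − 1.170×10¹² = -1.159×10¹² K⁴.
|P_net| = 0.55·5.67×10⁻⁸·4.676×10⁻⁴·1.159×10¹².

P_net ≈ 16.9 W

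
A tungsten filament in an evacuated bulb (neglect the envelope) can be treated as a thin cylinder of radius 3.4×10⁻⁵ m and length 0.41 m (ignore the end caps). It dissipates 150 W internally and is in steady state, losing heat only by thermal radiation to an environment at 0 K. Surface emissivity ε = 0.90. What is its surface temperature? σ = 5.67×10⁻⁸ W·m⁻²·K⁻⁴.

T ≈ 2410 K

Steady state: internal power = radiated power, P = εσA T⁴.
Radiating area A = 2πrL = 8.759×10⁻⁵ m².
T⁴ = P/(εσA) = 150/(0.90·5.67×10⁻⁸·8.759×10⁻⁵) = 3.356×10¹³ K⁴.
T = (3.356×10¹³)^(1/4).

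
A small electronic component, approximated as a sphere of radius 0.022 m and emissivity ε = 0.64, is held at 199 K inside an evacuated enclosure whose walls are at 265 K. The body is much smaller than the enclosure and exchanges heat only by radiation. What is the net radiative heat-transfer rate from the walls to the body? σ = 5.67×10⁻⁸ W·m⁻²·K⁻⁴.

P_net ≈ 0.742 W

For a small grey body in a large enclosure: P_net = εσA(T_body⁴ − T_wall⁴).
A = 4πr² = 0.006082 m²; T_body⁴ − T_wall⁴ = 1.568×10⁹ − 4.932×10⁹ = -3.363×10⁹ K⁴.
|P_net| = 0.64·5.67×10⁻⁸·0.006082·3.363×10⁹.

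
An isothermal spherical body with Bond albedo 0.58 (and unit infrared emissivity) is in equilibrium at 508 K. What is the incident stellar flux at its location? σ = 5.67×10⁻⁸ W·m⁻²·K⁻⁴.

S ≈ 36000 W/m²

(1−a)S·πr² = σ·4πr²·T⁴ ⇒ S = 4σT⁴/(1−a).
S = 4·5.67×10⁻⁸·6.660×10¹⁰/0.420.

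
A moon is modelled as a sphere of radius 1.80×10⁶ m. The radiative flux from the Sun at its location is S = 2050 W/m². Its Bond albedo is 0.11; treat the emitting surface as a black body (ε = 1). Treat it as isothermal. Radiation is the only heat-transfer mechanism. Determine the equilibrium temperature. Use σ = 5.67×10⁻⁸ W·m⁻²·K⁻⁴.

T ≈ 299 K

At equilibrium, absorbed power = emitted power.
Absorbing cross-section = πr² = 1.018×10¹³ m²; emitting surface = 4πr² = 4.072×10¹³ m² (ratio 4).
(1−a)S·A_cross = εσ·A_surf·T⁴  ⇒  T⁴ = (1−a)S/(4σ).
T⁴ = 0.890·2050/(4·5.67×10⁻⁸) = 8.045×10⁹ K⁴.
T = (8.045×10⁹)^(1/4).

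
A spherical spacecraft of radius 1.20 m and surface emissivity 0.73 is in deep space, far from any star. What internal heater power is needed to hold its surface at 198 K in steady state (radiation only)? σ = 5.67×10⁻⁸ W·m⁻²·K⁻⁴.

P = εσ·4πr²·T⁴.
4πr² = 18.10 m²; T⁴ = 1.537×10⁹ K⁴.
P = 0.73·5.67×10⁻⁸·18.10·1.537×10⁹.

P ≈ 1150 W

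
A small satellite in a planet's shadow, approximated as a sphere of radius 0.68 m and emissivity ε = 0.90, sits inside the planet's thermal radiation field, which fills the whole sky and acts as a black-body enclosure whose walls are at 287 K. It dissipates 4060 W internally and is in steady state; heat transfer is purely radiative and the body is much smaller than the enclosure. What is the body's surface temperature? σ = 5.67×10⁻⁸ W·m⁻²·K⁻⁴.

T ≈ 378 K

For a small grey body in a large enclosure, net radiated power = εσA(T⁴ − T_w⁴).
Steady state: P = εσA(T⁴ − T_w⁴) with A = 4πr² = 5.811 m².
T⁴ = P/(εσA) + T_w⁴ = 4060/(0.90·5.67×10⁻⁸·5.811) + (287)⁴
    = 1.369×10¹⁰ + 6.785×10⁹ = 2.048×10¹⁰ K⁴.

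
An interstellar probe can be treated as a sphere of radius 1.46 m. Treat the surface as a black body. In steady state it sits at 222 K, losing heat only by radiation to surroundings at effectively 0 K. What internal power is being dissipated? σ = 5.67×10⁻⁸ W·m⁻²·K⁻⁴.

P ≈ 3690 W

Steady state: P = εσA T⁴.
A = 4πr² = 26.79 m²; T⁴ = (222)⁴ = 2.429×10⁹ K⁴.
P = 1.0 × 5.67×10⁻⁸ × 26.79 × 2.429×10⁹.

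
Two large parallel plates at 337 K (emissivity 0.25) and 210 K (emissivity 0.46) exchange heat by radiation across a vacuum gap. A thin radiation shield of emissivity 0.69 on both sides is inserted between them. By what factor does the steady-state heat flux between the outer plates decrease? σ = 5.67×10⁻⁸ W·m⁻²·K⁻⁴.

Without shield: q₀ = σΔ(T⁴)/(1/ε₁+1/ε₂−1) with denominator 5.174.
With shield the two gaps are in series; the resistances add: (1/ε₁+1/ε_s−1)+(1/ε_s+1/ε₂−1) = 4.449+2.623 = 7.072.
Heat-flux ratio q₀/q = 7.072/5.174.

factor ≈ 1.37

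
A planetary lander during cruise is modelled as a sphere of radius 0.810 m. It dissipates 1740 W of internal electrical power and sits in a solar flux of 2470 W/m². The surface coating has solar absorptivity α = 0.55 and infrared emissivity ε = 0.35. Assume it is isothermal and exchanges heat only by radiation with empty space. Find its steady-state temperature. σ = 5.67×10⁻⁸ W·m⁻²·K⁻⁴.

T ≈ 408 K

At steady state, absorbed solar power + internal power = radiated power.
Absorbed: α·S·A_cross = 0.55·2470·2.061 = 2800 W (cross-section πr²).
Total input = 2800 + 1740 = 4540 W.
Radiated: εσ·A_surf·T⁴ with A_surf = 4πr² = 8.245 m².
T⁴ = 4540/(0.35·5.67×10⁻⁸·8.245) = 2.775×10¹⁰ K⁴.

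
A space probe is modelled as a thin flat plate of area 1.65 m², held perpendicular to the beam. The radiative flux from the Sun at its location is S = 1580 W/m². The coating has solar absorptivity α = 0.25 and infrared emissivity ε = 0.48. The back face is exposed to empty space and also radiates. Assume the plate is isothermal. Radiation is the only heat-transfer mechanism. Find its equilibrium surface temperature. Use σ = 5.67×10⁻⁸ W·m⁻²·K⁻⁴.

At equilibrium, absorbed power = emitted power.
Absorbing cross-section = A = 1.650 m²; emitting surface = 2A = 3.300 m² (ratio 2).
αS·A_cross = εσ·A_surf·T⁴  ⇒  T⁴ = αS/(ε·2σ).
T⁴ = 0.250·1580/(0.48·2·5.67×10⁻⁸) = 7.257×10⁹ K⁴.
T = (7.257×10⁹)^(1/4).

T ≈ 292 K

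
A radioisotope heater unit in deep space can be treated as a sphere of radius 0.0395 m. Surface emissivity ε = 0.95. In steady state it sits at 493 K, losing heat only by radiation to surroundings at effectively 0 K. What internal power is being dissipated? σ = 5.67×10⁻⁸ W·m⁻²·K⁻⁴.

P ≈ 62.4 W

Steady state: P = εσA T⁴.
A = 4πr² = 0.01961 m²; T⁴ = (493)⁴ = 5.907×10¹⁰ K⁴.
P = 0.95 × 5.67×10⁻⁸ × 0.01961 × 5.907×10¹⁰.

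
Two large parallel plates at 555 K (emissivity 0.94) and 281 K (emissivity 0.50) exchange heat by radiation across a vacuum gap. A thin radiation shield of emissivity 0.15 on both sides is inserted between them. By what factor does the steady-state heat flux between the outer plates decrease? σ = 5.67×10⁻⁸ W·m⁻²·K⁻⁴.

Without shield: q₀ = σΔ(T⁴)/(1/ε₁+1/ε₂−1) with denominator 2.064.
With shield the two gaps are in series; the resistances add: (1/ε₁+1/ε_s−1)+(1/ε_s+1/ε₂−1) = 6.730+7.667 = 14.40.
Heat-flux ratio q₀/q = 14.40/2.064.

factor ≈ 6.98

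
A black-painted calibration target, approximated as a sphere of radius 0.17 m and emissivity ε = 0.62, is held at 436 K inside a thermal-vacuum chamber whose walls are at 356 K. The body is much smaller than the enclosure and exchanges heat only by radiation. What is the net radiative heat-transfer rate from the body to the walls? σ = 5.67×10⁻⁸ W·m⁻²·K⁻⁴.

P_net ≈ 256 W

For a small grey body in a large enclosure: P_net = εσA(T_body⁴ − T_wall⁴).
A = 4πr² = 0.3632 m²; T_body⁴ − T_wall⁴ = 3.614×10¹⁰ − 1.606×10¹⁰ = 2.007×10¹⁰ K⁴.
|P_net| = 0.62·5.67×10⁻⁸·0.3632·2.007×10¹⁰.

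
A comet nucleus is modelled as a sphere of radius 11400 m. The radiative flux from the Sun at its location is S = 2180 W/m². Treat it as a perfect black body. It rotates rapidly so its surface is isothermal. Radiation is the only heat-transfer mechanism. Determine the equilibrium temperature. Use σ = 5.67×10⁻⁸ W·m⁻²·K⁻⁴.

At equilibrium, absorbed power = emitted power.
Absorbing cross-section = πr² = 4.083×10⁸ m²; emitting surface = 4πr² = 1.633×10⁹ m² (ratio 4).
S·A_cross = εσ·A_surf·T⁴  ⇒  T⁴ = S/(4σ).
T⁴ = 1.00·2180/(4·5.67×10⁻⁸) = 9.612×10⁹ K⁴.
T = (9.612×10⁹)^(1/4).

T ≈ 313 K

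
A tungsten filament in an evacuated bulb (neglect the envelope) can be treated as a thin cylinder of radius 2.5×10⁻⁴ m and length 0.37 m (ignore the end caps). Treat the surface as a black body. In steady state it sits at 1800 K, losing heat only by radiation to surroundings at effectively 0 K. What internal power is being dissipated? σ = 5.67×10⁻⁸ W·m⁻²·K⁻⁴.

P ≈ 346 W

Steady state: P = εσA T⁴.
A = 2πrL = 5.812×10⁻⁴ m²; T⁴ = (1800)⁴ = 1.050×10¹³ K⁴.
P = 1.0 × 5.67×10⁻⁸ × 5.812×10⁻⁴ × 1.050×10¹³.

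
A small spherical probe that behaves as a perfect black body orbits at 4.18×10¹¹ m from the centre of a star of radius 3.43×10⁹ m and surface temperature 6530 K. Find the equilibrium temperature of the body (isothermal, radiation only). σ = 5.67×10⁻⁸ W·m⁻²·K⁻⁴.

T ≈ 418 K

The star's surface emits σT_*⁴; at distance d the flux is S = σT_*⁴(R_*/d)².
S = 5.67×10⁻⁸·(6530)⁴·(3.43×10⁹/4.18×10¹¹)² = 6942 W/m².
For an isothermal sphere T⁴ = (1−a)S/(4σ) = 3.061×10¹⁰ K⁴.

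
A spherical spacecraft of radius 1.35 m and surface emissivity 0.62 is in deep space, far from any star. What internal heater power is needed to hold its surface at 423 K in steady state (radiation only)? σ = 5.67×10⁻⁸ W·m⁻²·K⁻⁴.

P = εσ·4πr²·T⁴.
4πr² = 22.90 m²; T⁴ = 3.202×10¹⁰ K⁴.
P = 0.62·5.67×10⁻⁸·22.90·3.202×10¹⁰.

P ≈ 25800 W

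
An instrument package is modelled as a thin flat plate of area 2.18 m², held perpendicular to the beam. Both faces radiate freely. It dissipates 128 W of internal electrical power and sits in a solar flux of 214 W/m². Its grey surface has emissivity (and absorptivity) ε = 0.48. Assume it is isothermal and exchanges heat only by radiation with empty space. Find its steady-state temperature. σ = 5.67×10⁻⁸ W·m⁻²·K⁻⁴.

T ≈ 233 K

At steady state, absorbed solar power + internal power = radiated power.
Absorbed: α·S·A_cross = 0.48·214·2.180 = 223.9 W (cross-section A).
Total input = 223.9 + 128 = 351.9 W.
Radiated: εσ·A_surf·T⁴ with A_surf = 2A = 4.360 m².
T⁴ = 351.9/(0.48·5.67×10⁻⁸·4.360) = 2.966×10⁹ K⁴.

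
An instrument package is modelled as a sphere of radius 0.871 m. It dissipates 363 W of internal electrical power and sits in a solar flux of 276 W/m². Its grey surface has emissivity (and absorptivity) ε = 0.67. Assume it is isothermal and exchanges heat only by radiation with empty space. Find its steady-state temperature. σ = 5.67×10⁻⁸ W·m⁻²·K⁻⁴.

T ≈ 217 K

At steady state, absorbed solar power + internal power = radiated power.
Absorbed: α·S·A_cross = 0.67·276·2.383 = 440.7 W (cross-section πr²).
Total input = 440.7 + 363 = 803.7 W.
Radiated: εσ·A_surf·T⁴ with A_surf = 4πr² = 9.533 m².
T⁴ = 803.7/(0.67·5.67×10⁻⁸·9.533) = 2.219×10⁹ K⁴.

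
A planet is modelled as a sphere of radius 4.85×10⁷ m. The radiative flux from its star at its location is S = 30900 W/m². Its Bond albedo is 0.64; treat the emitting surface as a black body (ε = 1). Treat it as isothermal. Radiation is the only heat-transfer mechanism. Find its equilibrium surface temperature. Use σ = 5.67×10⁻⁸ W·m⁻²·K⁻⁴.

T ≈ 471 K

At equilibrium, absorbed power = emitted power.
Absorbing cross-section = πr² = 7.390×10¹⁵ m²; emitting surface = 4πr² = 2.956×10¹⁶ m² (ratio 4).
(1−a)S·A_cross = εσ·A_surf·T⁴  ⇒  T⁴ = (1−a)S/(4σ).
T⁴ = 0.360·30900/(4·5.67×10⁻⁸) = 4.905×10¹⁰ K⁴.
T = (4.905×10¹⁰)^(1/4).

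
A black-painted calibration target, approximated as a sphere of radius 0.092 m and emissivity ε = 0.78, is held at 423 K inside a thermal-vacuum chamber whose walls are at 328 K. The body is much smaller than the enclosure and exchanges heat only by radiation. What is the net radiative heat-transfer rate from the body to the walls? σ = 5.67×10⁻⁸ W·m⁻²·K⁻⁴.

For a small grey body in a large enclosure: P_net = εσA(T_body⁴ − T_wall⁴).
A = 4πr² = 0.1064 m²; T_body⁴ − T_wall⁴ = 3.202×10¹⁰ − 1.157×10¹⁰ = 2.044×10¹⁰ K⁴.
|P_net| = 0.78·5.67×10⁻⁸·0.1064·2.044×10¹⁰.

P_net ≈ 96.2 W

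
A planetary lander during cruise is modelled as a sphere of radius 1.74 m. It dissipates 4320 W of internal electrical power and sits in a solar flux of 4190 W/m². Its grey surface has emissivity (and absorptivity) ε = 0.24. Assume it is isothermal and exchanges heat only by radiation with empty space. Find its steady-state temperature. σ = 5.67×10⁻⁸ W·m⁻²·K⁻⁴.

T ≈ 405 K

At steady state, absorbed solar power + internal power = radiated power.
Absorbed: α·S·A_cross = 0.24·4190·9.511 = 9565 W (cross-section πr²).
Total input = 9565 + 4320 = 13880 W.
Radiated: εσ·A_surf·T⁴ with A_surf = 4πr² = 38.05 m².
T⁴ = 13880/(0.24·5.67×10⁻⁸·38.05) = 2.682×10¹⁰ K⁴.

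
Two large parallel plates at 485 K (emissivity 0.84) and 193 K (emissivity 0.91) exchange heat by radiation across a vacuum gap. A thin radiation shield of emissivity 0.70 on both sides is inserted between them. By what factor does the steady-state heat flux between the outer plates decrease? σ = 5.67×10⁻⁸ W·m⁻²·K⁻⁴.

factor ≈ 2.44

Without shield: q₀ = σΔ(T⁴)/(1/ε₁+1/ε₂−1) with denominator 1.289.
With shield the two gaps are in series; the resistances add: (1/ε₁+1/ε_s−1)+(1/ε_s+1/ε₂−1) = 1.619+1.527 = 3.147.
Heat-flux ratio q₀/q = 3.147/1.289.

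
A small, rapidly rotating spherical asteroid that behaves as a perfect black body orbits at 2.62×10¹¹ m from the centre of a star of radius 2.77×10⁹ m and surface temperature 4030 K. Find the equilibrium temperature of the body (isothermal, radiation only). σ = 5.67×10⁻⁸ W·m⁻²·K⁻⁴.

The star's surface emits σT_*⁴; at distance d the flux is S = σT_*⁴(R_*/d)².
S = 5.67×10⁻⁸·(4030)⁴·(2.77×10⁹/2.62×10¹¹)² = 1672 W/m².
For an isothermal sphere T⁴ = (1−a)S/(4σ) = 7.371×10⁹ K⁴.

T ≈ 293 K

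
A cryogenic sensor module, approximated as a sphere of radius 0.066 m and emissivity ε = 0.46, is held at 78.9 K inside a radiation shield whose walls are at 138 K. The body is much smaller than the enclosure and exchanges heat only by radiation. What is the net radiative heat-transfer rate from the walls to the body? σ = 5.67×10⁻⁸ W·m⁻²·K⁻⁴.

For a small grey body in a large enclosure: P_net = εσA(T_body⁴ − T_wall⁴).
A = 4πr² = 0.05474 m²; T_body⁴ − T_wall⁴ = 3.875×10⁷ − 3.627×10⁸ = -3.239×10⁸ K⁴.
|P_net| = 0.46·5.67×10⁻⁸·0.05474·3.239×10⁸.

P_net ≈ 0.462 W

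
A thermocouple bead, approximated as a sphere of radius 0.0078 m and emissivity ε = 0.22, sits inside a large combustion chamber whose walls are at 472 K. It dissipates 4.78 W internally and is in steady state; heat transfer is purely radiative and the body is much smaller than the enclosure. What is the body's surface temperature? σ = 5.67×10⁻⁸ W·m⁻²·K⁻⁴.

T ≈ 862 K

For a small grey body in a large enclosure, net radiated power = εσA(T⁴ − T_w⁴).
Steady state: P = εσA(T⁴ − T_w⁴) with A = 4πr² = 7.645×10⁻⁴ m².
T⁴ = P/(εσA) + T_w⁴ = 4.78/(0.22·5.67×10⁻⁸·7.645×10⁻⁴) + (472)⁴
    = 5.012×10¹¹ + 4.963×10¹⁰ = 5.508×10¹¹ K⁴.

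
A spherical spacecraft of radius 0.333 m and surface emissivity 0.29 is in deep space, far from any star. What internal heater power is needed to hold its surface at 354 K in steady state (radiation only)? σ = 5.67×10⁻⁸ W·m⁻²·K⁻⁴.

P = εσ·4πr²·T⁴.
4πr² = 1.393 m²; T⁴ = 1.570×10¹⁰ K⁴.
P = 0.29·5.67×10⁻⁸·1.393·1.570×10¹⁰.

P ≈ 360 W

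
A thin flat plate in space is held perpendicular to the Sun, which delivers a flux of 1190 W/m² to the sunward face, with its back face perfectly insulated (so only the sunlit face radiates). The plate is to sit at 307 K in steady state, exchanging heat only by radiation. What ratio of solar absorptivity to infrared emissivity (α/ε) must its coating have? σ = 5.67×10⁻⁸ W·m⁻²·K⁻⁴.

Balance: αS·A = εσ·1A·T⁴ ⇒ α/ε = σT⁴/S.
α/ε = 5.67×10⁻⁸·(307)⁴/1190 = 5.67×10⁻⁸·8.883×10⁹/1190.

α/ε ≈ 0.423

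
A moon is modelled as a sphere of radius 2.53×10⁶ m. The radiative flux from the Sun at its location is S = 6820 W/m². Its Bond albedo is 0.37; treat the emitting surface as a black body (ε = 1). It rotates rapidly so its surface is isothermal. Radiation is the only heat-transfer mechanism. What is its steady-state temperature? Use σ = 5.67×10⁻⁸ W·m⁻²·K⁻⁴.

T ≈ 371 K

At equilibrium, absorbed power = emitted power.
Absorbing cross-section = πr² = 2.011×10¹³ m²; emitting surface = 4πr² = 8.044×10¹³ m² (ratio 4).
(1−a)S·A_cross = εσ·A_surf·T⁴  ⇒  T⁴ = (1−a)S/(4σ).
T⁴ = 0.630·6820/(4·5.67×10⁻⁸) = 1.894×10¹⁰ K⁴.
T = (1.894×10¹⁰)^(1/4).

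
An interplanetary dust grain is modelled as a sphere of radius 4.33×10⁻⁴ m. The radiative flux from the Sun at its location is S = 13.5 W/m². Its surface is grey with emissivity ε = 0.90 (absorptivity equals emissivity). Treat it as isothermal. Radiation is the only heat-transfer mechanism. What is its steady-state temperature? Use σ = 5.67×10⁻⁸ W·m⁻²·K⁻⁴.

At equilibrium, absorbed power = emitted power.
Absorbing cross-section = πr² = 5.890×10⁻⁷ m²; emitting surface = 4πr² = 2.356×10⁻⁶ m² (ratio 4).
εS·A_cross = εσ·A_surf·T⁴  ⇒  T⁴ = S/(4σ)   (ε cancels).
T⁴ = 13.5/(4·5.67×10⁻⁸) = 5.952×10⁷ K⁴.
T = (5.952×10⁷)^(1/4).

T ≈ 87.8 K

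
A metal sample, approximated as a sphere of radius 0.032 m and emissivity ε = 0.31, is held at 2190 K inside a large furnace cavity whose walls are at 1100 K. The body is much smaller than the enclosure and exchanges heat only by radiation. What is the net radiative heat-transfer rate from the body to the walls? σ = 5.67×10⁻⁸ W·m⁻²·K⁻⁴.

For a small grey body in a large enclosure: P_net = εσA(T_body⁴ − T_wall⁴).
A = 4πr² = 0.01287 m²; T_body⁴ − T_wall⁴ = 2.300×10¹³ − 1.464×10¹² = 2.154×10¹³ K⁴.
|P_net| = 0.31·5.67×10⁻⁸·0.01287·2.154×10¹³.

P_net ≈ 4870 W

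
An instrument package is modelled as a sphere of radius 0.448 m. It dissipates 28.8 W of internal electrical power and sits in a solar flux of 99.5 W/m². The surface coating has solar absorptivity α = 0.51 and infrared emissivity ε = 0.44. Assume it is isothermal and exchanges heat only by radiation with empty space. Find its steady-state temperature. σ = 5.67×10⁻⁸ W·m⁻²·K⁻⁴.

T ≈ 176 K

At steady state, absorbed solar power + internal power = radiated power.
Absorbed: α·S·A_cross = 0.51·99.5·0.6305 = 32.00 W (cross-section πr²).
Total input = 32.00 + 28.8 = 60.80 W.
Radiated: εσ·A_surf·T⁴ with A_surf = 4πr² = 2.522 m².
T⁴ = 60.80/(0.44·5.67×10⁻⁸·2.522) = 9.662×10⁸ K⁴.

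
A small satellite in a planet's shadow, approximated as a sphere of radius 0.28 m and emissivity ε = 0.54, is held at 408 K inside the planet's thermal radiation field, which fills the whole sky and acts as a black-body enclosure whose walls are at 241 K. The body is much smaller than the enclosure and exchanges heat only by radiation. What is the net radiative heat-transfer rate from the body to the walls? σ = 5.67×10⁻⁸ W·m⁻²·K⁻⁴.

P_net ≈ 734 W

For a small grey body in a large enclosure: P_net = εσA(T_body⁴ − T_wall⁴).
A = 4πr² = 0.9852 m²; T_body⁴ − T_wall⁴ = 2.771×10¹⁰ − 3.373×10⁹ = 2.434×10¹⁰ K⁴.
|P_net| = 0.54·5.67×10⁻⁸·0.9852·2.434×10¹⁰.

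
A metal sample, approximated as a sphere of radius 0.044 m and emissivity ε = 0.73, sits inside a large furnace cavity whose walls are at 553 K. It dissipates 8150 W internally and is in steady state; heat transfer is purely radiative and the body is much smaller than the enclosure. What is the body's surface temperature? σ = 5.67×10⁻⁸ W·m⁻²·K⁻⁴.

For a small grey body in a large enclosure, net radiated power = εσA(T⁴ − T_w⁴).
Steady state: P = εσA(T⁴ − T_w⁴) with A = 4πr² = 0.02433 m².
T⁴ = P/(εσA) + T_w⁴ = 8150/(0.73·5.67×10⁻⁸·0.02433) + (553)⁴
    = 8.094×10¹² + 9.352×10¹⁰ = 8.187×10¹² K⁴.

T ≈ 1690 K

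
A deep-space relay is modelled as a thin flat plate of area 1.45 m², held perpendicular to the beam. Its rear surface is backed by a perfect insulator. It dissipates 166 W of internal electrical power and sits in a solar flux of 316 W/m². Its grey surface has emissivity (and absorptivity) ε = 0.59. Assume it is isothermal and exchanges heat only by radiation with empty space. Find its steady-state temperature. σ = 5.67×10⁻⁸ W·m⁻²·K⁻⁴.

T ≈ 308 K

At steady state, absorbed solar power + internal power = radiated power.
Absorbed: α·S·A_cross = 0.59·316·1.450 = 270.3 W (cross-section A).
Total input = 270.3 + 166 = 436.3 W.
Radiated: εσ·A_surf·T⁴ with A_surf = A = 1.450 m².
T⁴ = 436.3/(0.59·5.67×10⁻⁸·1.450) = 8.995×10⁹ K⁴.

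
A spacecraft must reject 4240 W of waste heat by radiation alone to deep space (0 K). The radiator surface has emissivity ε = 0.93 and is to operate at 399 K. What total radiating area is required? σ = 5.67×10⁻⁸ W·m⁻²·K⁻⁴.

A ≈ 3.17 m²

P = εσA T⁴ ⇒ A = P/(εσT⁴).
T⁴ = 2.534×10¹⁰ K⁴.
A = 4240/(0.93 × 5.67×10⁻⁸ × 2.534×10¹⁰).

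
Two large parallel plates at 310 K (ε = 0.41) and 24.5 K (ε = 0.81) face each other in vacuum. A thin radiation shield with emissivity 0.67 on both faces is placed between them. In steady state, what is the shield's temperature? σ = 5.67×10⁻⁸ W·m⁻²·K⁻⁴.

In steady state the net flux on the hot side equals that on the cold side.
σ(T₁⁴−T_s⁴)/D₁ = σ(T_s⁴−T₂⁴)/D₂, with D₁ = 1/ε₁+1/ε_s−1 = 2.932, D₂ = 1/ε_s+1/ε₂−1 = 1.727.
Solve for T_s⁴: T_s⁴ = (D₂·T₁⁴ + D₁·T₂⁴)/(D₁+D₂) = 3.424×10⁹ K⁴.

T_s ≈ 242 K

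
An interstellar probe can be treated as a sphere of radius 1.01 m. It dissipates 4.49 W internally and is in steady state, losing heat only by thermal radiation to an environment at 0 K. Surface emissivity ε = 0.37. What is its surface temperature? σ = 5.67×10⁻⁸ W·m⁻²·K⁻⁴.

T ≈ 63.9 K

Steady state: internal power = radiated power, P = εσA T⁴.
Radiating area A = 4πr² = 12.82 m².
T⁴ = P/(εσA) = 4.49/(0.37·5.67×10⁻⁸·12.82) = 1.670×10⁷ K⁴.
T = (1.670×10⁷)^(1/4).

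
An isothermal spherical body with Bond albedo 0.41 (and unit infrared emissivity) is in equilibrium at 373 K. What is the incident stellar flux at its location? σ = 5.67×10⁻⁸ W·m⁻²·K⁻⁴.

(1−a)S·πr² = σ·4πr²·T⁴ ⇒ S = 4σT⁴/(1−a).
S = 4·5.67×10⁻⁸·1.936×10¹⁰/0.590.

S ≈ 7440 W/m²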